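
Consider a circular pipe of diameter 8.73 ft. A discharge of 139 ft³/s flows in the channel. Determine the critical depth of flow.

y_c = 2.85 ft

At critical depth, Q² T / (g A³) = 1, i.e. A³/T = Q²/g = 139²/32.2 = 600.
Try y = 3.42 ft: A³/T = 1206 — high.
Try y = 2.51 ft: A³/T = 365.1 — low.
Try y = 2.85 ft: A³/T = 597.3 — close enough.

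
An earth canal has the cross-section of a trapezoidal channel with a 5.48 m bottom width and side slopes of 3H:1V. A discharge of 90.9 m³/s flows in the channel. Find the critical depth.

At critical depth, Q² T / (g A³) = 1, i.e. A³/T = Q²/g = 90.9²/9.81 = 842.3.
Trying y = 2.55 m: A³/T = 1806 — over.
Trying y = 2.1 m: A³/T = 837.3 — matches.

y_c = 2.1 m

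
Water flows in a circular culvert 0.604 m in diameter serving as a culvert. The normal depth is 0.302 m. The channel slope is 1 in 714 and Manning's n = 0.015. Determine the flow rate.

Q = 0.101 m³/s

For a circular section of diameter D = 0.604 m at depth y = 0.302 m, the central angle is θ = 2 arccos(1 − 2y/D) = 3.142 rad. Then A = (D²/8)(θ − sin θ) = 0.1433 m² and P = Dθ/2 = 0.9488 m.
Hydraulic radius R = A/P = 0.1433/0.9488 = 0.151 m.
Manning's equation: Q = (1/n) A R^(2/3) S^(1/2) = (1/0.015) × 0.1433 × 0.151^(2/3) × 0.001401^(1/2) = 0.101 m³/s.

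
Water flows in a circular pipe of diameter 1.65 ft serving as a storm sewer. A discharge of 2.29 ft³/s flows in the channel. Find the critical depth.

At critical depth, Q² T / (g A³) = 1, i.e. A³/T = Q²/g = 2.29²/32.2 = 0.1629.
Trying y = 0.489 ft: A³/T = 0.09905 — too small.
Trying y = 0.626 ft: A³/T = 0.2572 — too large.
Trying y = 0.556 ft: A³/T = 0.1628 — close enough.

y_c = 0.556 ft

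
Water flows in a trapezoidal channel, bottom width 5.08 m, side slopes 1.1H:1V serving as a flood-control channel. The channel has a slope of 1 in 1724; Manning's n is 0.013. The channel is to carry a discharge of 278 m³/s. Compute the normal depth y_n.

Manning's equation rearranged: A R^(2/3) = nQ / (1·√S) = 0.013 × 278 / (√0.00058) = 150.1.
Try y = 7.3 m: A R^(2/3) = 223.7 — too large.
Try y = 4.53 m: A R^(2/3) = 83.02 — too small.
Try y = 6.05 m: A R^(2/3) = 150.2 — close enough.

y_n = 6.05 m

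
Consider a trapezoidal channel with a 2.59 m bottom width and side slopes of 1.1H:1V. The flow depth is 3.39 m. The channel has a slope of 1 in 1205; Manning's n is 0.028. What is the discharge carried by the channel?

Q = 31.3 m³/s

With bottom width b = 2.59 m and side slope z = 1.1: A = (b + zy)y = (2.59 + 1.1×3.39)×3.39 = 21.42 m²; P = b + 2y√(1+z²) = 2.59 + 2×3.39×1.487 = 12.67 m.
Hydraulic radius R = A/P = 21.42/12.67 = 1.691 m.
Manning's equation: Q = (1/n) A R^(2/3) S^(1/2) = (1/0.028) × 21.42 × 1.691^(2/3) × 0.0008299^(1/2) = 31.3 m³/s.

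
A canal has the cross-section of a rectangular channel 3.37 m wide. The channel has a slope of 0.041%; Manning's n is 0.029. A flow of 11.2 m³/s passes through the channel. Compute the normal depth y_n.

y_n = 4.21 m

Manning's equation rearranged: A R^(2/3) = nQ / (1·√S) = 0.029 × 11.2 / (√0.00041) = 16.04.
At y = 3.41 m: A R^(2/3) = 12.45 — low.
At y = 4.66 m: A R^(2/3) = 18.1 — high.
At y = 4.21 m: A R^(2/3) = 16.05 — matches.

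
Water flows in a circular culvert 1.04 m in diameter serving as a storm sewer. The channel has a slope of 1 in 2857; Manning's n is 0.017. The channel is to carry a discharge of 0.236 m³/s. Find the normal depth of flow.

Manning's equation rearranged: A R^(2/3) = nQ / (1·√S) = 0.017 × 0.236 / (√0.00035) = 0.2144.
Trying y = 0.679 m: A R^(2/3) = 0.2634 — high.
Trying y = 0.495 m: A R^(2/3) = 0.159 — low.
Trying y = 0.592 m: A R^(2/3) = 0.2142 — matches.

y_n = 0.592 m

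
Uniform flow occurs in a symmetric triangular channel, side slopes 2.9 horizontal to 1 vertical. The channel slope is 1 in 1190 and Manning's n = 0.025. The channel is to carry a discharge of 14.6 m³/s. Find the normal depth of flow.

y_n = 2.09 m

Manning's equation rearranged: A R^(2/3) = nQ / (1·√S) = 0.025 × 14.6 / (√0.0008403) = 12.59.
Try y = 1.73 m: A R^(2/3) = 7.59 — short.
Try y = 2.42 m: A R^(2/3) = 18.58 — over.
Try y = 2.09 m: A R^(2/3) = 12.57 — close enough.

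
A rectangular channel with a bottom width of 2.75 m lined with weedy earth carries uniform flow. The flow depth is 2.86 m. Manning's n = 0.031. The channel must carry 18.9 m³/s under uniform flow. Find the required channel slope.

S = 0.00613

Flow area A = b·y = 2.75 × 2.86 = 7.865 m². Wetted perimeter P = b + 2y = 2.75 + 2×2.86 = 8.47 m.
Hydraulic radius R = A/P = 7.865/8.47 = 0.9286 m.
From Manning's equation, S = [nQ / (1 A R^(2/3))]² = [0.031 × 18.9 / (1 × 7.865 × 0.9286^(2/3))]² = 0.00613.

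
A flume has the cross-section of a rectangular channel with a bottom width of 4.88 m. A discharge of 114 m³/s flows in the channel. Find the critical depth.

For a rectangular channel, critical depth y_c = (q²/g)^(1/3) where q = Q/b = 114/4.88 = 23.36 m²/s.
So y_c = (23.36²/9.81)^(1/3) = 3.82 m.

y_c = 3.82 m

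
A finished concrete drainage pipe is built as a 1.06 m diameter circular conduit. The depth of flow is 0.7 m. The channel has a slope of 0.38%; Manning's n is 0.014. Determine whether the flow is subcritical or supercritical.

subcritical

For a circular section of diameter D = 1.06 m at depth y = 0.7 m, the central angle is θ = 2 arccos(1 − 2y/D) = 3.795 rad. Then A = (D²/8)(θ − sin θ) = 0.6183 m² and P = Dθ/2 = 2.011 m.
Hydraulic radius R = A/P = 0.6183/2.011 = 0.3074 m.
V = (1/n) R^(2/3) √S = (1/0.014) × 0.3074^(2/3) × √0.0038 = 2.006 m/s. Hydraulic depth D_h = A/T = 0.6183/1.004 = 0.6158 m.
Froude number Fr = V/√(g·D_h) = 2.006/√(9.81×0.6158) = 0.816, which is less than 1, so the flow is subcritical.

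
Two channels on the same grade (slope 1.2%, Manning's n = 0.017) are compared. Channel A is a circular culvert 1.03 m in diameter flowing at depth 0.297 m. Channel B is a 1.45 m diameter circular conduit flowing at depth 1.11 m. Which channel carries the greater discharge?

Channel A: For a circular section of diameter D = 1.03 m at depth y = 0.297 m, the central angle is θ = 2 arccos(1 − 2y/D) = 2.267 rad. Then A = (D²/8)(θ − sin θ) = 0.199 m² and P = Dθ/2 = 1.168 m. Hydraulic radius R = A/P = 0.199/1.168 = 0.1704 m. Q_A = (1/0.017)·0.199·0.1704^(2/3)·√0.012 = 0.3941 m³/s.
Channel B: For a circular section of diameter D = 1.45 m at depth y = 1.11 m, the central angle is θ = 2 arccos(1 − 2y/D) = 4.261 rad. Then A = (D²/8)(θ − sin θ) = 1.356 m² and P = Dθ/2 = 3.089 m. Hydraulic radius R = A/P = 1.356/3.089 = 0.4391 m. Q_B = (1/0.017)·1.356·0.4391^(2/3)·√0.012 = 5.049 m³/s.
Q_A = 0.3941 m³/s vs Q_B = 5.049 m³/s, so channel B carries more.

channel B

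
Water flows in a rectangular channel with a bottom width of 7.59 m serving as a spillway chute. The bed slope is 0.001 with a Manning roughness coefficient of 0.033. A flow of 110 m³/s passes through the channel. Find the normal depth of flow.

y_n = 8.04 m

Manning's equation rearranged: A R^(2/3) = nQ / (1·√S) = 0.033 × 110 / (√0.001) = 114.8.
At y = 10 m: A R^(2/3) = 149 — high.
At y = 7.21 m: A R^(2/3) = 100.4 — low.
At y = 8.04 m: A R^(2/3) = 114.7 — close enough.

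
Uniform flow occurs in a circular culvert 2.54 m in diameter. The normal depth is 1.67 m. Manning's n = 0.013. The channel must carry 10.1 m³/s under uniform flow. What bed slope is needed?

For a circular section of diameter D = 2.54 m at depth y = 1.67 m, the central angle is θ = 2 arccos(1 − 2y/D) = 3.782 rad. Then A = (D²/8)(θ − sin θ) = 3.532 m² and P = Dθ/2 = 4.804 m.
Hydraulic radius R = A/P = 3.532/4.804 = 0.7354 m.
From Manning's equation, S = [nQ / (1 A R^(2/3))]² = [0.013 × 10.1 / (1 × 3.532 × 0.7354^(2/3))]² = 0.00208.

S = 0.00208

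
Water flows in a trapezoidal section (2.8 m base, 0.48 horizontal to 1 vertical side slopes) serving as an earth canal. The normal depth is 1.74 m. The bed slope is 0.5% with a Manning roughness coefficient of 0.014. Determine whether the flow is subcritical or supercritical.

supercritical

With bottom width b = 2.8 m and side slope z = 0.48: A = (b + zy)y = (2.8 + 0.48×1.74)×1.74 = 6.325 m²; P = b + 2y√(1+z²) = 2.8 + 2×1.74×1.109 = 6.66 m.
Hydraulic radius R = A/P = 6.325/6.66 = 0.9497 m.
V = (1/n) R^(2/3) √S = (1/0.014) × 0.9497^(2/3) × √0.005 = 4.88 m/s. Hydraulic depth D_h = A/T = 6.325/4.47 = 1.415 m.
Froude number Fr = V/√(g·D_h) = 4.88/√(9.81×1.415) = 1.31, which is greater than 1, so the flow is supercritical.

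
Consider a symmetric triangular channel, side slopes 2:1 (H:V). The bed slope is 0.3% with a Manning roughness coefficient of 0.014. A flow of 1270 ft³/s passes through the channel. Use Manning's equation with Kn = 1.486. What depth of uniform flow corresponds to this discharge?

Manning's equation rearranged: A R^(2/3) = nQ / (1.486·√S) = 0.014 × 1270 / (1.486 × √0.003) = 218.5.
Trying y = 8.35 ft: A R^(2/3) = 335.6 — too large.
Trying y = 5.62 ft: A R^(2/3) = 116.8 — too small.
Trying y = 7.11 ft: A R^(2/3) = 218.6 — ≈ 218.5.

y_n = 7.11 ft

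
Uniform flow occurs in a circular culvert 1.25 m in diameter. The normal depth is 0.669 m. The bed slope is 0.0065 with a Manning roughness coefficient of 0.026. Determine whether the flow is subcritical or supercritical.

For a circular section of diameter D = 1.25 m at depth y = 0.669 m, the central angle is θ = 2 arccos(1 − 2y/D) = 3.283 rad. Then A = (D²/8)(θ − sin θ) = 0.6685 m² and P = Dθ/2 = 2.052 m.
Hydraulic radius R = A/P = 0.6685/2.052 = 0.3259 m.
V = (1/n) R^(2/3) √S = (1/0.026) × 0.3259^(2/3) × √0.0065 = 1.468 m/s. Hydraulic depth D_h = A/T = 0.6685/1.247 = 0.5362 m.
Froude number Fr = V/√(g·D_h) = 1.468/√(9.81×0.5362) = 0.64, which is less than 1, so the flow is subcritical.

subcritical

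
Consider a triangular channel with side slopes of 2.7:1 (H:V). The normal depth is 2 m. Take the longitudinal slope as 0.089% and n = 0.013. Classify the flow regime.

subcritical

For a triangular section with side slope z = 2.7: A = zy² = 2.7×2² = 10.8 m²; P = 2y√(1+z²) = 2×2×2.879 = 11.52 m.
Hydraulic radius R = A/P = 10.8/11.52 = 0.9377 m.
V = (1/n) R^(2/3) √S = (1/0.013) × 0.9377^(2/3) × √0.00089 = 2.199 m/s. Hydraulic depth D_h = A/T = 10.8/10.8 = 1 m.
Froude number Fr = V/√(g·D_h) = 2.199/√(9.81×1) = 0.702, which is less than 1, so the flow is subcritical.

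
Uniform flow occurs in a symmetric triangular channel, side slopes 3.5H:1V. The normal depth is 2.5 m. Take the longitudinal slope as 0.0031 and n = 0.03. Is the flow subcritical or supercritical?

subcritical

For a triangular section with side slope z = 3.5: A = zy² = 3.5×2.5² = 21.88 m²; P = 2y√(1+z²) = 2×2.5×3.64 = 18.2 m.
Hydraulic radius R = A/P = 21.88/18.2 = 1.202 m.
V = (1/n) R^(2/3) √S = (1/0.03) × 1.202^(2/3) × √0.0031 = 2.098 m/s. Hydraulic depth D_h = A/T = 21.88/17.5 = 1.25 m.
Froude number Fr = V/√(g·D_h) = 2.098/√(9.81×1.25) = 0.599, which is less than 1, so the flow is subcritical.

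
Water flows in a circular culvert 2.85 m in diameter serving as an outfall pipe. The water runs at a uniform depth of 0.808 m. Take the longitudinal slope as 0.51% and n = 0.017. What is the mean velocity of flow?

For a circular section of diameter D = 2.85 m at depth y = 0.808 m, the central angle is θ = 2 arccos(1 − 2y/D) = 2.246 rad. Then A = (D²/8)(θ − sin θ) = 1.488 m² and P = Dθ/2 = 3.201 m.
Hydraulic radius R = A/P = 1.488/3.201 = 0.4649 m.
From Manning's equation, V = (1/n) R^(2/3) S^(1/2) = (1/0.017) × 0.4649^(2/3) × 0.0051^(1/2) = 2.52 m/s.

V = 2.52 m/s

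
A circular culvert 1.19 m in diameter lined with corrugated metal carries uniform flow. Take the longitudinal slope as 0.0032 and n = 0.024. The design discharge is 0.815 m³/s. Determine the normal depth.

y_n = 0.732 m

Manning's equation rearranged: A R^(2/3) = nQ / (1·√S) = 0.024 × 0.815 / (√0.0032) = 0.3458.
Try y = 0.876 m: A R^(2/3) = 0.4421 — over.
Try y = 0.658 m: A R^(2/3) = 0.2928 — short.
Try y = 0.732 m: A R^(2/3) = 0.3458 — close enough.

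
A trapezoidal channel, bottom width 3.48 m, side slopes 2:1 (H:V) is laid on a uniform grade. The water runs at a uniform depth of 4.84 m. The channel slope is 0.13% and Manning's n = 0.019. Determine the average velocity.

With bottom width b = 3.48 m and side slope z = 2: A = (b + zy)y = (3.48 + 2×4.84)×4.84 = 63.69 m²; P = b + 2y√(1+z²) = 3.48 + 2×4.84×2.236 = 25.13 m.
Hydraulic radius R = A/P = 63.69/25.13 = 2.535 m.
From Manning's equation, V = (1/n) R^(2/3) S^(1/2) = (1/0.019) × 2.535^(2/3) × 0.0013^(1/2) = 3.53 m/s.

V = 3.53 m/s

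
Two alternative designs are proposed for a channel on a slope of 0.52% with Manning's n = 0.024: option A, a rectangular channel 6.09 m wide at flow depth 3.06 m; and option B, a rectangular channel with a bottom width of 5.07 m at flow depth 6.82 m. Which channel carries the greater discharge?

Channel A: Flow area A = b·y = 6.09 × 3.06 = 18.64 m². Wetted perimeter P = b + 2y = 6.09 + 2×3.06 = 12.21 m. Hydraulic radius R = A/P = 18.64/12.21 = 1.526 m. Q_A = (1/0.024)·18.64·1.526^(2/3)·√0.0052 = 74.22 m³/s.
Channel B: Flow area A = b·y = 5.07 × 6.82 = 34.58 m². Wetted perimeter P = b + 2y = 5.07 + 2×6.82 = 18.71 m. Hydraulic radius R = A/P = 34.58/18.71 = 1.848 m. Q_B = (1/0.024)·34.58·1.848^(2/3)·√0.0052 = 156.5 m³/s.
Q_A = 74.22 m³/s vs Q_B = 156.5 m³/s, so channel B carries more.

channel B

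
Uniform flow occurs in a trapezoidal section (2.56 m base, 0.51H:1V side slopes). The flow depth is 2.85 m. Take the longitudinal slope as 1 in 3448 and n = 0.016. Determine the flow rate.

With bottom width b = 2.56 m and side slope z = 0.51: A = (b + zy)y = (2.56 + 0.51×2.85)×2.85 = 11.44 m²; P = b + 2y√(1+z²) = 2.56 + 2×2.85×1.123 = 8.958 m.
Hydraulic radius R = A/P = 11.44/8.958 = 1.277 m.
Manning's equation: Q = (1/n) A R^(2/3) S^(1/2) = (1/0.016) × 11.44 × 1.277^(2/3) × 0.00029^(1/2) = 14.3 m³/s.

Q = 14.3 m³/s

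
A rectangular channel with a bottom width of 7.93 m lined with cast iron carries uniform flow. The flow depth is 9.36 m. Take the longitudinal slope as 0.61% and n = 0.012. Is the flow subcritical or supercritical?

supercritical

Flow area A = b·y = 7.93 × 9.36 = 74.22 m². Wetted perimeter P = b + 2y = 7.93 + 2×9.36 = 26.65 m.
Hydraulic radius R = A/P = 74.22/26.65 = 2.785 m.
V = (1/n) R^(2/3) √S = (1/0.012) × 2.785^(2/3) × √0.0061 = 12.88 m/s. Hydraulic depth D_h = A/T = 74.22/7.93 = 9.36 m.
Froude number Fr = V/√(g·D_h) = 12.88/√(9.81×9.36) = 1.34, which is greater than 1, so the flow is supercritical.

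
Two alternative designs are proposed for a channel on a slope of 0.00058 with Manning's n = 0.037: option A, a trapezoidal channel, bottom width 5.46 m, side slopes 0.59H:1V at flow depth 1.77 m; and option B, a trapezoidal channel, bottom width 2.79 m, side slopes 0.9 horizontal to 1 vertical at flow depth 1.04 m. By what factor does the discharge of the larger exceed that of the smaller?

4.29

Channel A: With bottom width b = 5.46 m and side slope z = 0.59: A = (b + zy)y = (5.46 + 0.59×1.77)×1.77 = 11.51 m²; P = b + 2y√(1+z²) = 5.46 + 2×1.77×1.161 = 9.57 m. Hydraulic radius R = A/P = 11.51/9.57 = 1.203 m. Q_A = (1/0.037)·11.51·1.203^(2/3)·√0.00058 = 8.476 m³/s.
Channel B: With bottom width b = 2.79 m and side slope z = 0.9: A = (b + zy)y = (2.79 + 0.9×1.04)×1.04 = 3.875 m²; P = b + 2y√(1+z²) = 2.79 + 2×1.04×1.345 = 5.588 m. Hydraulic radius R = A/P = 3.875/5.588 = 0.6934 m. Q_B = (1/0.037)·3.875·0.6934^(2/3)·√0.00058 = 1.976 m³/s.
The larger discharge is 8.476 m³/s and the smaller is 1.976 m³/s; the ratio is 4.29.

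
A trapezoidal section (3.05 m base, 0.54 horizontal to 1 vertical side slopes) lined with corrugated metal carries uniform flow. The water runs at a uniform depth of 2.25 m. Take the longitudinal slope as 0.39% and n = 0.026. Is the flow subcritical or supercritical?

With bottom width b = 3.05 m and side slope z = 0.54: A = (b + zy)y = (3.05 + 0.54×2.25)×2.25 = 9.596 m²; P = b + 2y√(1+z²) = 3.05 + 2×2.25×1.136 = 8.164 m.
Hydraulic radius R = A/P = 9.596/8.164 = 1.175 m.
V = (1/n) R^(2/3) √S = (1/0.026) × 1.175^(2/3) × √0.0039 = 2.675 m/s. Hydraulic depth D_h = A/T = 9.596/5.48 = 1.751 m.
Froude number Fr = V/√(g·D_h) = 2.675/√(9.81×1.751) = 0.645, which is less than 1, so the flow is subcritical.

subcritical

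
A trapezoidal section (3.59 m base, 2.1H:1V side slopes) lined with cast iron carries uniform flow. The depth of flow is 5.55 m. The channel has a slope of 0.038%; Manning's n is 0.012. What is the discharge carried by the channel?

With bottom width b = 3.59 m and side slope z = 2.1: A = (b + zy)y = (3.59 + 2.1×5.55)×5.55 = 84.61 m²; P = b + 2y√(1+z²) = 3.59 + 2×5.55×2.326 = 29.41 m.
Hydraulic radius R = A/P = 84.61/29.41 = 2.877 m.
Manning's equation: Q = (1/n) A R^(2/3) S^(1/2) = (1/0.012) × 84.61 × 2.877^(2/3) × 0.00038^(1/2) = 278 m³/s.

Q = 278 m³/s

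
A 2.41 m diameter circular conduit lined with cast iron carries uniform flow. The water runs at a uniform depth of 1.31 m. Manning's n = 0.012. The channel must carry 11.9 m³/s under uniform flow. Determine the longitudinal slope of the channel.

For a circular section of diameter D = 2.41 m at depth y = 1.31 m, the central angle is θ = 2 arccos(1 − 2y/D) = 3.316 rad. Then A = (D²/8)(θ − sin θ) = 2.534 m² and P = Dθ/2 = 3.996 m.
Hydraulic radius R = A/P = 2.534/3.996 = 0.634 m.
From Manning's equation, S = [nQ / (1 A R^(2/3))]² = [0.012 × 11.9 / (1 × 2.534 × 0.634^(2/3))]² = 0.00583.

S = 0.00583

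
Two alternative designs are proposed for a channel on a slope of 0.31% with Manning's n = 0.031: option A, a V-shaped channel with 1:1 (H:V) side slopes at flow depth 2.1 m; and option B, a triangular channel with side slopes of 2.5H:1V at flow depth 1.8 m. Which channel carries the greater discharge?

Channel A: For a triangular section with side slope z = 1: A = zy² = 1×2.1² = 4.41 m²; P = 2y√(1+z²) = 2×2.1×1.414 = 5.94 m. Hydraulic radius R = A/P = 4.41/5.94 = 0.7425 m. Q_A = (1/0.031)·4.41·0.7425^(2/3)·√0.0031 = 6.494 m³/s.
Channel B: For a triangular section with side slope z = 2.5: A = zy² = 2.5×1.8² = 8.1 m²; P = 2y√(1+z²) = 2×1.8×2.693 = 9.693 m. Hydraulic radius R = A/P = 8.1/9.693 = 0.8356 m. Q_B = (1/0.031)·8.1·0.8356^(2/3)·√0.0031 = 12.91 m³/s.
Q_A = 6.494 m³/s vs Q_B = 12.91 m³/s, so channel B carries more.

channel B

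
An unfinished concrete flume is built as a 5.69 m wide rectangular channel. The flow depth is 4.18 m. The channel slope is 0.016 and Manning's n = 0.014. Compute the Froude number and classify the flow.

Flow area A = b·y = 5.69 × 4.18 = 23.78 m². Wetted perimeter P = b + 2y = 5.69 + 2×4.18 = 14.05 m.
Hydraulic radius R = A/P = 23.78/14.05 = 1.693 m.
V = (1/n) R^(2/3) √S = (1/0.014) × 1.693^(2/3) × √0.016 = 12.83 m/s. Hydraulic depth D_h = A/T = 23.78/5.69 = 4.18 m.
Froude number Fr = V/√(g·D_h) = 12.83/√(9.81×4.18) = 2, which is greater than 1, so the flow is supercritical.

supercritical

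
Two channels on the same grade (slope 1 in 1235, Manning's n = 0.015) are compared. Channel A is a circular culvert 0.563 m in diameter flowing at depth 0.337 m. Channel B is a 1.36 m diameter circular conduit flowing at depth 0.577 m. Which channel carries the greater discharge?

channel B

Channel A: For a circular section of diameter D = 0.563 m at depth y = 0.337 m, the central angle is θ = 2 arccos(1 − 2y/D) = 3.539 rad. Then A = (D²/8)(θ − sin θ) = 0.1555 m² and P = Dθ/2 = 0.9961 m. Hydraulic radius R = A/P = 0.1555/0.9961 = 0.1561 m. Q_A = (1/0.015)·0.1555·0.1561^(2/3)·√0.0008097 = 0.08554 m³/s.
Channel B: For a circular section of diameter D = 1.36 m at depth y = 0.577 m, the central angle is θ = 2 arccos(1 − 2y/D) = 2.837 rad. Then A = (D²/8)(θ − sin θ) = 0.5868 m² and P = Dθ/2 = 1.929 m. Hydraulic radius R = A/P = 0.5868/1.929 = 0.3041 m. Q_B = (1/0.015)·0.5868·0.3041^(2/3)·√0.0008097 = 0.5034 m³/s.
Q_A = 0.08554 m³/s vs Q_B = 0.5034 m³/s, so channel B carries more.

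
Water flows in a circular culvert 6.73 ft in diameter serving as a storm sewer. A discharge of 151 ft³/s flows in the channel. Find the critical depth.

At critical depth, Q² T / (g A³) = 1, i.e. A³/T = Q²/g = 151²/32.2 = 708.1.
At y = 2.48 ft: A³/T = 259.5 — short.
At y = 3.59 ft: A³/T = 1071 — over.
At y = 3.22 ft: A³/T = 706.6 — ≈ 708.1.

y_c = 3.22 ft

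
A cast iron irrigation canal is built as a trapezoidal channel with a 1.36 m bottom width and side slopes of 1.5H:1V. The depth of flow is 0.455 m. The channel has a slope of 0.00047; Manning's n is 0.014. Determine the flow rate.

Q = 0.659 m³/s

With bottom width b = 1.36 m and side slope z = 1.5: A = (b + zy)y = (1.36 + 1.5×0.455)×0.455 = 0.9293 m²; P = b + 2y√(1+z²) = 1.36 + 2×0.455×1.803 = 3.001 m.
Hydraulic radius R = A/P = 0.9293/3.001 = 0.3097 m.
Manning's equation: Q = (1/n) A R^(2/3) S^(1/2) = (1/0.014) × 0.9293 × 0.3097^(2/3) × 0.00047^(1/2) = 0.659 m³/s.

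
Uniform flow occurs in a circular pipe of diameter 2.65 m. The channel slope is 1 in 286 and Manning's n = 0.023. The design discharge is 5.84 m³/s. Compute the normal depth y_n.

y_n = 1.39 m

Manning's equation rearranged: A R^(2/3) = nQ / (1·√S) = 0.023 × 5.84 / (√0.003497) = 2.272.
Try y = 1.21 m: A R^(2/3) = 1.791 — too small.
Try y = 1.62 m: A R^(2/3) = 2.897 — too large.
Try y = 1.39 m: A R^(2/3) = 2.271 — matches.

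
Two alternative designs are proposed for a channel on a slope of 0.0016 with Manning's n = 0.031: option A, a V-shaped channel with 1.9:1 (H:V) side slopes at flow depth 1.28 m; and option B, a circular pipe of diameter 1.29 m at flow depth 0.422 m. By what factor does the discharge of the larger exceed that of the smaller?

15

Channel A: For a triangular section with side slope z = 1.9: A = zy² = 1.9×1.28² = 3.113 m²; P = 2y√(1+z²) = 2×1.28×2.147 = 5.497 m. Hydraulic radius R = A/P = 3.113/5.497 = 0.5663 m. Q_A = (1/0.031)·3.113·0.5663^(2/3)·√0.0016 = 2.75 m³/s.
Channel B: For a circular section of diameter D = 1.29 m at depth y = 0.422 m, the central angle is θ = 2 arccos(1 − 2y/D) = 2.436 rad. Then A = (D²/8)(θ − sin θ) = 0.3717 m² and P = Dθ/2 = 1.571 m. Hydraulic radius R = A/P = 0.3717/1.571 = 0.2366 m. Q_B = (1/0.031)·0.3717·0.2366^(2/3)·√0.0016 = 0.1834 m³/s.
The larger discharge is 2.75 m³/s and the smaller is 0.1834 m³/s; the ratio is 15.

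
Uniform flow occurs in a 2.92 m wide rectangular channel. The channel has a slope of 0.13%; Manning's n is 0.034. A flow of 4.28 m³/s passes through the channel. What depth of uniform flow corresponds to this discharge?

Manning's equation rearranged: A R^(2/3) = nQ / (1·√S) = 0.034 × 4.28 / (√0.0013) = 4.036.
At y = 1.89 m: A R^(2/3) = 4.849 — too large.
At y = 1.36 m: A R^(2/3) = 3.143 — too small.
At y = 1.64 m: A R^(2/3) = 4.031 — ≈ 4.036.

y_n = 1.64 m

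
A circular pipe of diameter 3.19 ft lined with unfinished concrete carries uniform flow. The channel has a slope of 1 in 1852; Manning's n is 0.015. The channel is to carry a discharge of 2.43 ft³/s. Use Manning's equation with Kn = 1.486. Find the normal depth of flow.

Manning's equation rearranged: A R^(2/3) = nQ / (1.486·√S) = 0.015 × 2.43 / (1.486 × √0.00054) = 1.056.
At y = 0.673 ft: A R^(2/3) = 0.6705 — too small.
At y = 1.06 ft: A R^(2/3) = 1.638 — too large.
At y = 0.845 ft: A R^(2/3) = 1.056 — close enough.

y_n = 0.845 ft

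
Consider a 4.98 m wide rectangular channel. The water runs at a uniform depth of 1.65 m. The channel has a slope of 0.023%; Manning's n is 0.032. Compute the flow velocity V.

Flow area A = b·y = 4.98 × 1.65 = 8.217 m². Wetted perimeter P = b + 2y = 4.98 + 2×1.65 = 8.28 m.
Hydraulic radius R = A/P = 8.217/8.28 = 0.9924 m.
From Manning's equation, V = (1/n) R^(2/3) S^(1/2) = (1/0.032) × 0.9924^(2/3) × 0.00023^(1/2) = 0.472 m/s.

V = 0.472 m/s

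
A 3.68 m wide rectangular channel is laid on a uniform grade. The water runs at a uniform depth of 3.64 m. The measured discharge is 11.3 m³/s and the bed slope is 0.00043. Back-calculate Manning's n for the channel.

n = 0.0281

Flow area A = b·y = 3.68 × 3.64 = 13.4 m². Wetted perimeter P = b + 2y = 3.68 + 2×3.64 = 10.96 m.
Hydraulic radius R = A/P = 13.4/10.96 = 1.222 m.
Rearranging Manning's equation: n = (1/Q) A R^(2/3) S^(1/2) = (1/11.3) × 13.4 × 1.222^(2/3) × √0.00043 = 0.0281.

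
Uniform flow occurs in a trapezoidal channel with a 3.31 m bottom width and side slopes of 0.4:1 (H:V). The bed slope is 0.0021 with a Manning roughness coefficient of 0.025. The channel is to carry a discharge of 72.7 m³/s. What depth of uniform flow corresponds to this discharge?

Manning's equation rearranged: A R^(2/3) = nQ / (1·√S) = 0.025 × 72.7 / (√0.0021) = 39.66.
Trying y = 4.4 m: A R^(2/3) = 32.33 — short.
Trying y = 6.16 m: A R^(2/3) = 59.16 — over.
Trying y = 4.94 m: A R^(2/3) = 39.66 — matches.

y_n = 4.94 m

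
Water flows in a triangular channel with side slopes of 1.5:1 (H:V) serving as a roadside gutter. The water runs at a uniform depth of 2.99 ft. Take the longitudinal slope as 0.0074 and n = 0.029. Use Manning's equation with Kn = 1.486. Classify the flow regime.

For a triangular section with side slope z = 1.5: A = zy² = 1.5×2.99² = 13.41 ft²; P = 2y√(1+z²) = 2×2.99×1.803 = 10.78 ft.
Hydraulic radius R = A/P = 13.41/10.78 = 1.244 ft.
V = (1.486/n) R^(2/3) √S = (1.486/0.029) × 1.244^(2/3) × √0.0074 = 5.098 ft/s. Hydraulic depth D_h = A/T = 13.41/8.97 = 1.495 ft.
Froude number Fr = V/√(g·D_h) = 5.098/√(32.2×1.495) = 0.735, which is less than 1, so the flow is subcritical.

subcritical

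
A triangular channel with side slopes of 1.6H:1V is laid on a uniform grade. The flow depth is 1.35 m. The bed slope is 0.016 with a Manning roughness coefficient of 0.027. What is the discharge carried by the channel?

For a triangular section with side slope z = 1.6: A = zy² = 1.6×1.35² = 2.916 m²; P = 2y√(1+z²) = 2×1.35×1.887 = 5.094 m.
Hydraulic radius R = A/P = 2.916/5.094 = 0.5724 m.
Manning's equation: Q = (1/n) A R^(2/3) S^(1/2) = (1/0.027) × 2.916 × 0.5724^(2/3) × 0.016^(1/2) = 9.42 m³/s.

Q = 9.42 m³/s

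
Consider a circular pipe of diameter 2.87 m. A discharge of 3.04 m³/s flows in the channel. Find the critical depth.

At critical depth, Q² T / (g A³) = 1, i.e. A³/T = Q²/g = 3.04²/9.81 = 0.9421.
Try y = 0.93 m: A³/T = 2.228 — over.
Try y = 0.51 m: A³/T = 0.2141 — short.
Try y = 0.745 m: A³/T = 0.9424 — ≈ 0.9421.

y_c = 0.745 m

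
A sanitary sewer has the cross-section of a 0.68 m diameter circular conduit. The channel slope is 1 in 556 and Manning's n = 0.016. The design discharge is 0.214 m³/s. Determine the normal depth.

y_n = 0.429 m

Manning's equation rearranged: A R^(2/3) = nQ / (1·√S) = 0.016 × 0.214 / (√0.001799) = 0.08074.
Try y = 0.491 m: A R^(2/3) = 0.09708 — over.
Try y = 0.429 m: A R^(2/3) = 0.08073 — ≈ 0.08074.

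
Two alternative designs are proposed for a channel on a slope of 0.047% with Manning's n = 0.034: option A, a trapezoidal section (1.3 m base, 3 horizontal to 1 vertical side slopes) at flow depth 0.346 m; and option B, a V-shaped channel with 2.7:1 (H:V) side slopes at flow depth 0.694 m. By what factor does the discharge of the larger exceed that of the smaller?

Channel A: With bottom width b = 1.3 m and side slope z = 3: A = (b + zy)y = (1.3 + 3×0.346)×0.346 = 0.8089 m²; P = b + 2y√(1+z²) = 1.3 + 2×0.346×3.162 = 3.488 m. Hydraulic radius R = A/P = 0.8089/3.488 = 0.2319 m. Q_A = (1/0.034)·0.8089·0.2319^(2/3)·√0.00047 = 0.1947 m³/s.
Channel B: For a triangular section with side slope z = 2.7: A = zy² = 2.7×0.694² = 1.3 m²; P = 2y√(1+z²) = 2×0.694×2.879 = 3.996 m. Hydraulic radius R = A/P = 1.3/3.996 = 0.3254 m. Q_B = (1/0.034)·1.3·0.3254^(2/3)·√0.00047 = 0.3923 m³/s.
The larger discharge is 0.3923 m³/s and the smaller is 0.1947 m³/s; the ratio is 2.01.

2.01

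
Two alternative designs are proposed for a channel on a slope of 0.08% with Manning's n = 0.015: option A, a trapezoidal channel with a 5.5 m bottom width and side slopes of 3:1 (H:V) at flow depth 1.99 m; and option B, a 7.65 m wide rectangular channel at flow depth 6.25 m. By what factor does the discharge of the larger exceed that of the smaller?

Channel A: With bottom width b = 5.5 m and side slope z = 3: A = (b + zy)y = (5.5 + 3×1.99)×1.99 = 22.83 m²; P = b + 2y√(1+z²) = 5.5 + 2×1.99×3.162 = 18.09 m. Hydraulic radius R = A/P = 22.83/18.09 = 1.262 m. Q_A = (1/0.015)·22.83·1.262^(2/3)·√0.0008 = 50.26 m³/s.
Channel B: Flow area A = b·y = 7.65 × 6.25 = 47.81 m². Wetted perimeter P = b + 2y = 7.65 + 2×6.25 = 20.15 m. Hydraulic radius R = A/P = 47.81/20.15 = 2.373 m. Q_B = (1/0.015)·47.81·2.373^(2/3)·√0.0008 = 160.4 m³/s.
The larger discharge is 160.4 m³/s and the smaller is 50.26 m³/s; the ratio is 3.19.

3.19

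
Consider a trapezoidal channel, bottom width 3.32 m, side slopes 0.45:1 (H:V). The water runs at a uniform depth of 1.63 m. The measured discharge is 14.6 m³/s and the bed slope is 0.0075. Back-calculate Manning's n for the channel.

With bottom width b = 3.32 m and side slope z = 0.45: A = (b + zy)y = (3.32 + 0.45×1.63)×1.63 = 6.607 m²; P = b + 2y√(1+z²) = 3.32 + 2×1.63×1.097 = 6.895 m.
Hydraulic radius R = A/P = 6.607/6.895 = 0.9583 m.
Rearranging Manning's equation: n = (1/Q) A R^(2/3) S^(1/2) = (1/14.6) × 6.607 × 0.9583^(2/3) × √0.0075 = 0.0381.

n = 0.0381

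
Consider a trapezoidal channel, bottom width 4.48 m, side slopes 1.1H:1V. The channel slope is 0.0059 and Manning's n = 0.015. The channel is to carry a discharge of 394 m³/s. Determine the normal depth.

Manning's equation rearranged: A R^(2/3) = nQ / (1·√S) = 0.015 × 394 / (√0.0059) = 76.94.
Trying y = 3.26 m: A R^(2/3) = 39.7 — low.
Trying y = 4.54 m: A R^(2/3) = 76.94 — close enough.

y_n = 4.54 m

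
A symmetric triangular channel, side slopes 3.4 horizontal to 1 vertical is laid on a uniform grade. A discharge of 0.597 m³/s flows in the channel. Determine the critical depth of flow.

y_c = 0.363 m

At critical depth, Q² T / (g A³) = 1, i.e. A³/T = Q²/g = 0.597²/9.81 = 0.03633.
Try y = 0.457 m: A³/T = 0.1152 — too large.
Try y = 0.363 m: A³/T = 0.03643 — close enough.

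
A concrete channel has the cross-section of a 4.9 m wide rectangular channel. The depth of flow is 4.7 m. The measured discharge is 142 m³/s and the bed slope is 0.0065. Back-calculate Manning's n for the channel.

n = 0.018

Flow area A = b·y = 4.9 × 4.7 = 23.03 m². Wetted perimeter P = b + 2y = 4.9 + 2×4.7 = 14.3 m.
Hydraulic radius R = A/P = 23.03/14.3 = 1.61 m.
Rearranging Manning's equation: n = (1/Q) A R^(2/3) S^(1/2) = (1/142) × 23.03 × 1.61^(2/3) × √0.0065 = 0.018.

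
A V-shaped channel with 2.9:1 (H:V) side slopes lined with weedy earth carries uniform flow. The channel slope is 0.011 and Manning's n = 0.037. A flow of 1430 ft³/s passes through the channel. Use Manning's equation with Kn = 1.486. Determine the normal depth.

Manning's equation rearranged: A R^(2/3) = nQ / (1.486·√S) = 0.037 × 1430 / (1.486 × √0.011) = 339.5.
At y = 6.27 ft: A R^(2/3) = 235.2 — low.
At y = 7.19 ft: A R^(2/3) = 338.9 — matches.

y_n = 7.19 ft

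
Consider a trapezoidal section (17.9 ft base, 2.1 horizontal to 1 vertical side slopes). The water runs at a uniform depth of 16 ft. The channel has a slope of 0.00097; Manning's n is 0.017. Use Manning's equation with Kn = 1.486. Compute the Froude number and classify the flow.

subcritical

With bottom width b = 17.9 ft and side slope z = 2.1: A = (b + zy)y = (17.9 + 2.1×16)×16 = 824 ft²; P = b + 2y√(1+z²) = 17.9 + 2×16×2.326 = 92.33 ft.
Hydraulic radius R = A/P = 824/92.33 = 8.925 ft.
V = (1.486/n) R^(2/3) √S = (1.486/0.017) × 8.925^(2/3) × √0.00097 = 11.71 ft/s. Hydraulic depth D_h = A/T = 824/85.1 = 9.683 ft.
Froude number Fr = V/√(g·D_h) = 11.71/√(32.2×9.683) = 0.663, which is less than 1, so the flow is subcritical.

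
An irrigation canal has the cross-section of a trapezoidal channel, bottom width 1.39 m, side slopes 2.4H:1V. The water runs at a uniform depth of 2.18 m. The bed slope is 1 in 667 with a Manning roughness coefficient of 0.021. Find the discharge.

With bottom width b = 1.39 m and side slope z = 2.4: A = (b + zy)y = (1.39 + 2.4×2.18)×2.18 = 14.44 m²; P = b + 2y√(1+z²) = 1.39 + 2×2.18×2.6 = 12.73 m.
Hydraulic radius R = A/P = 14.44/12.73 = 1.134 m.
Manning's equation: Q = (1/n) A R^(2/3) S^(1/2) = (1/0.021) × 14.44 × 1.134^(2/3) × 0.001499^(1/2) = 29 m³/s.

Q = 29 m³/s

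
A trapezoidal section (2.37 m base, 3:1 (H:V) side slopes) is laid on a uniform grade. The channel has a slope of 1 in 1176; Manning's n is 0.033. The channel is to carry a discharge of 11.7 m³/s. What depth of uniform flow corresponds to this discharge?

Manning's equation rearranged: A R^(2/3) = nQ / (1·√S) = 0.033 × 11.7 / (√0.0008503) = 13.24.
Try y = 1.47 m: A R^(2/3) = 8.973 — low.
Try y = 2.02 m: A R^(2/3) = 18.41 — high.
Try y = 1.75 m: A R^(2/3) = 13.27 — ≈ 13.24.

y_n = 1.75 m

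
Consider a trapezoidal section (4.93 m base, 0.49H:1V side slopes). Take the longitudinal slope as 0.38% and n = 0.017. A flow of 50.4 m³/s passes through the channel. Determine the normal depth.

y_n = 2.01 m

Manning's equation rearranged: A R^(2/3) = nQ / (1·√S) = 0.017 × 50.4 / (√0.0038) = 13.9.
At y = 2.19 m: A R^(2/3) = 15.98 — too large.
At y = 2.01 m: A R^(2/3) = 13.9 — matches.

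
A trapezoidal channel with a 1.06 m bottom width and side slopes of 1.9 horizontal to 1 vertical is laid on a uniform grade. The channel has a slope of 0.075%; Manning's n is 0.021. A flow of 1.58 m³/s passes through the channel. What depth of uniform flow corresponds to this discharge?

Manning's equation rearranged: A R^(2/3) = nQ / (1·√S) = 0.021 × 1.58 / (√0.00075) = 1.212.
Try y = 0.6 m: A R^(2/3) = 0.6717 — too small.
Try y = 0.869 m: A R^(2/3) = 1.468 — too large.
Try y = 0.795 m: A R^(2/3) = 1.212 — ≈ 1.212.

y_n = 0.795 m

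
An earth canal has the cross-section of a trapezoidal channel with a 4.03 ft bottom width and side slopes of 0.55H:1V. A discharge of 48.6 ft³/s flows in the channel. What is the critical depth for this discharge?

At critical depth, Q² T / (g A³) = 1, i.e. A³/T = Q²/g = 48.6²/32.2 = 73.35.
At y = 1.09 ft: A³/T = 24.57 — too small.
At y = 1.79 ft: A³/T = 120.5 — too large.
At y = 1.54 ft: A³/T = 74.02 — ≈ 73.35.

y_c = 1.54 ft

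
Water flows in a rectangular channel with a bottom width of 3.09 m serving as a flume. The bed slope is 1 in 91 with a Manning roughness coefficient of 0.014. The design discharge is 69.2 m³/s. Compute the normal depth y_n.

y_n = 2.96 m

Manning's equation rearranged: A R^(2/3) = nQ / (1·√S) = 0.014 × 69.2 / (√0.01099) = 9.242.
At y = 3.7 m: A R^(2/3) = 12.11 — over.
At y = 2.24 m: A R^(2/3) = 6.52 — short.
At y = 2.96 m: A R^(2/3) = 9.238 — matches.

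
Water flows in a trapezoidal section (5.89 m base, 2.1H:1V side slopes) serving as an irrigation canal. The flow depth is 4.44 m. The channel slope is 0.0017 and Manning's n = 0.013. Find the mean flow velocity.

With bottom width b = 5.89 m and side slope z = 2.1: A = (b + zy)y = (5.89 + 2.1×4.44)×4.44 = 67.55 m²; P = b + 2y√(1+z²) = 5.89 + 2×4.44×2.326 = 26.54 m.
Hydraulic radius R = A/P = 67.55/26.54 = 2.545 m.
From Manning's equation, V = (1/n) R^(2/3) S^(1/2) = (1/0.013) × 2.545^(2/3) × 0.0017^(1/2) = 5.91 m/s.

V = 5.91 m/s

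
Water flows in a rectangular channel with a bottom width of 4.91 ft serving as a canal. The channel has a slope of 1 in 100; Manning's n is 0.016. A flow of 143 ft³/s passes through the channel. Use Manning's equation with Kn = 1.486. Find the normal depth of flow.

y_n = 2.66 ft

Manning's equation rearranged: A R^(2/3) = nQ / (1.486·√S) = 0.016 × 143 / (1.486 × √0.01) = 15.4.
At y = 3.41 ft: A R^(2/3) = 21.23 — high.
At y = 2.66 ft: A R^(2/3) = 15.37 — ≈ 15.4.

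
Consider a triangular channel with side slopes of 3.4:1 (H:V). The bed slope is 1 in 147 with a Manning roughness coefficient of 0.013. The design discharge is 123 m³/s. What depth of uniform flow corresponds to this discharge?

Manning's equation rearranged: A R^(2/3) = nQ / (1·√S) = 0.013 × 123 / (√0.006803) = 19.39.
Try y = 1.6 m: A R^(2/3) = 7.296 — low.
Try y = 2.58 m: A R^(2/3) = 26.09 — high.
Try y = 2.31 m: A R^(2/3) = 19.43 — close enough.

y_n = 2.31 m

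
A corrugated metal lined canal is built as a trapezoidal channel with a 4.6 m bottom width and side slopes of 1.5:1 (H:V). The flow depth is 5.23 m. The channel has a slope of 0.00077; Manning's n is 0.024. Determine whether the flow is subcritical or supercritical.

With bottom width b = 4.6 m and side slope z = 1.5: A = (b + zy)y = (4.6 + 1.5×5.23)×5.23 = 65.09 m²; P = b + 2y√(1+z²) = 4.6 + 2×5.23×1.803 = 23.46 m.
Hydraulic radius R = A/P = 65.09/23.46 = 2.775 m.
V = (1/n) R^(2/3) √S = (1/0.024) × 2.775^(2/3) × √0.00077 = 2.283 m/s. Hydraulic depth D_h = A/T = 65.09/20.29 = 3.208 m.
Froude number Fr = V/√(g·D_h) = 2.283/√(9.81×3.208) = 0.407, which is less than 1, so the flow is subcritical.

subcritical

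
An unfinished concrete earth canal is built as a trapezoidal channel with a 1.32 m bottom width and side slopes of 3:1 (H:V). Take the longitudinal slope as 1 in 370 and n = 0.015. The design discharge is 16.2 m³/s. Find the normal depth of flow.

y_n = 1.22 m

Manning's equation rearranged: A R^(2/3) = nQ / (1·√S) = 0.015 × 16.2 / (√0.002703) = 4.674.
Try y = 1.36 m: A R^(2/3) = 6.01 — over.
Try y = 1.06 m: A R^(2/3) = 3.372 — short.
Try y = 1.22 m: A R^(2/3) = 4.663 — matches.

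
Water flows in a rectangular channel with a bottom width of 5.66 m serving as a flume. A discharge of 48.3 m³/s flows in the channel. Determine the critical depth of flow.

For a rectangular channel, critical depth y_c = (q²/g)^(1/3) where q = Q/b = 48.3/5.66 = 8.534 m²/s.
So y_c = (8.534²/9.81)^(1/3) = 1.95 m.

y_c = 1.95 m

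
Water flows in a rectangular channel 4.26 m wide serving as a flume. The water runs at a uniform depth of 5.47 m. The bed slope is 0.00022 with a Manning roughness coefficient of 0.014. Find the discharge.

Q = 32.8 m³/s

Flow area A = b·y = 4.26 × 5.47 = 23.3 m². Wetted perimeter P = b + 2y = 4.26 + 2×5.47 = 15.2 m.
Hydraulic radius R = A/P = 23.3/15.2 = 1.533 m.
Manning's equation: Q = (1/n) A R^(2/3) S^(1/2) = (1/0.014) × 23.3 × 1.533^(2/3) × 0.00022^(1/2) = 32.8 m³/s.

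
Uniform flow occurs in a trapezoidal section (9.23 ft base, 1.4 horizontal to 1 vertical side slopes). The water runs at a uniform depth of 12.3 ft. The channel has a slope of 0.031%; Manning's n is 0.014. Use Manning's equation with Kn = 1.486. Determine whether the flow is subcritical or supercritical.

With bottom width b = 9.23 ft and side slope z = 1.4: A = (b + zy)y = (9.23 + 1.4×12.3)×12.3 = 325.3 ft²; P = b + 2y√(1+z²) = 9.23 + 2×12.3×1.72 = 51.55 ft.
Hydraulic radius R = A/P = 325.3/51.55 = 6.311 ft.
V = (1.486/n) R^(2/3) √S = (1.486/0.014) × 6.311^(2/3) × √0.00031 = 6.382 ft/s. Hydraulic depth D_h = A/T = 325.3/43.67 = 7.45 ft.
Froude number Fr = V/√(g·D_h) = 6.382/√(32.2×7.45) = 0.412, which is less than 1, so the flow is subcritical.

subcritical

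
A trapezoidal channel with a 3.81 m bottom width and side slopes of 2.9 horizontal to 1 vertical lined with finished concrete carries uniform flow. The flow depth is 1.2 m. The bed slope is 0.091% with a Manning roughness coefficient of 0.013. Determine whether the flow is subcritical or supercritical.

subcritical

With bottom width b = 3.81 m and side slope z = 2.9: A = (b + zy)y = (3.81 + 2.9×1.2)×1.2 = 8.748 m²; P = b + 2y√(1+z²) = 3.81 + 2×1.2×3.068 = 11.17 m.
Hydraulic radius R = A/P = 8.748/11.17 = 0.783 m.
V = (1/n) R^(2/3) √S = (1/0.013) × 0.783^(2/3) × √0.00091 = 1.971 m/s. Hydraulic depth D_h = A/T = 8.748/10.77 = 0.8123 m.
Froude number Fr = V/√(g·D_h) = 1.971/√(9.81×0.8123) = 0.698, which is less than 1, so the flow is subcritical.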